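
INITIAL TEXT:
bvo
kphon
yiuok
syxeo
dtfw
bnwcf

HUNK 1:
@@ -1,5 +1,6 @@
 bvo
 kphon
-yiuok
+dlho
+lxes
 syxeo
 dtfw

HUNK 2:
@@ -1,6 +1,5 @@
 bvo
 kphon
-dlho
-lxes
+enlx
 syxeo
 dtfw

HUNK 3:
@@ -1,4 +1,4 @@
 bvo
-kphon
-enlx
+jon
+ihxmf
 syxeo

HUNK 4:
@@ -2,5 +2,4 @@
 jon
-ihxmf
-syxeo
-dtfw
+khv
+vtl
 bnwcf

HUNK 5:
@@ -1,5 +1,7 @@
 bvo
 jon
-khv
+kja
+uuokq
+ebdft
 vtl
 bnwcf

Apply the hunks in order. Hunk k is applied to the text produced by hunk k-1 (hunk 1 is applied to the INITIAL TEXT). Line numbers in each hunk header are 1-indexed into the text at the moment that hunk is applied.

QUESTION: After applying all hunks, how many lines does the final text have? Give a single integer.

Answer: 7

Derivation:
Hunk 1: at line 1 remove [yiuok] add [dlho,lxes] -> 7 lines: bvo kphon dlho lxes syxeo dtfw bnwcf
Hunk 2: at line 1 remove [dlho,lxes] add [enlx] -> 6 lines: bvo kphon enlx syxeo dtfw bnwcf
Hunk 3: at line 1 remove [kphon,enlx] add [jon,ihxmf] -> 6 lines: bvo jon ihxmf syxeo dtfw bnwcf
Hunk 4: at line 2 remove [ihxmf,syxeo,dtfw] add [khv,vtl] -> 5 lines: bvo jon khv vtl bnwcf
Hunk 5: at line 1 remove [khv] add [kja,uuokq,ebdft] -> 7 lines: bvo jon kja uuokq ebdft vtl bnwcf
Final line count: 7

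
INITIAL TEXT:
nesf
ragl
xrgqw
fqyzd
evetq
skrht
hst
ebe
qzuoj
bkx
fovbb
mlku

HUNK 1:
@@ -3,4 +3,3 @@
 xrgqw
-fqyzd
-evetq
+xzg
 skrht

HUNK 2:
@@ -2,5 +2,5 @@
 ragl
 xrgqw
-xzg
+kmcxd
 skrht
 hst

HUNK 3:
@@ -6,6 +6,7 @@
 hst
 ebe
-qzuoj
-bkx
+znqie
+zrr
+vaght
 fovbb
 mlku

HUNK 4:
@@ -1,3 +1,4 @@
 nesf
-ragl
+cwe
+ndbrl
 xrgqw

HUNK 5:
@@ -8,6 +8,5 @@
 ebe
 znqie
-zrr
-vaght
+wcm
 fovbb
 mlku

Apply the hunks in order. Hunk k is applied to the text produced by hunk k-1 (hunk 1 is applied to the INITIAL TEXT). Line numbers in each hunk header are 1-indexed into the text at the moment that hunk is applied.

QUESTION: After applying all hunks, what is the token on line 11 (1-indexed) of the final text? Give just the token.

Hunk 1: at line 3 remove [fqyzd,evetq] add [xzg] -> 11 lines: nesf ragl xrgqw xzg skrht hst ebe qzuoj bkx fovbb mlku
Hunk 2: at line 2 remove [xzg] add [kmcxd] -> 11 lines: nesf ragl xrgqw kmcxd skrht hst ebe qzuoj bkx fovbb mlku
Hunk 3: at line 6 remove [qzuoj,bkx] add [znqie,zrr,vaght] -> 12 lines: nesf ragl xrgqw kmcxd skrht hst ebe znqie zrr vaght fovbb mlku
Hunk 4: at line 1 remove [ragl] add [cwe,ndbrl] -> 13 lines: nesf cwe ndbrl xrgqw kmcxd skrht hst ebe znqie zrr vaght fovbb mlku
Hunk 5: at line 8 remove [zrr,vaght] add [wcm] -> 12 lines: nesf cwe ndbrl xrgqw kmcxd skrht hst ebe znqie wcm fovbb mlku
Final line 11: fovbb

Answer: fovbb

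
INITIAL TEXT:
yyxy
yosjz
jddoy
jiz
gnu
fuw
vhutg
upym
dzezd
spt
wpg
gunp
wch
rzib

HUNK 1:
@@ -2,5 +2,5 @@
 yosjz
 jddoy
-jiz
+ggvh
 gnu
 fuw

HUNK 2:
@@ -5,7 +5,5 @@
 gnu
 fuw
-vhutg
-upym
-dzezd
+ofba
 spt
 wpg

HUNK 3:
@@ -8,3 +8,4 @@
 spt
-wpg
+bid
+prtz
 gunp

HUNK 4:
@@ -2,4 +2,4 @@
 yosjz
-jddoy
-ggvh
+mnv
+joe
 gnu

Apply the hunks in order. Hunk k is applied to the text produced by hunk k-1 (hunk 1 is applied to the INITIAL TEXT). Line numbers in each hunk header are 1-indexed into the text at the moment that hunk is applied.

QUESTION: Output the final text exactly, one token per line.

Answer: yyxy
yosjz
mnv
joe
gnu
fuw
ofba
spt
bid
prtz
gunp
wch
rzib

Derivation:
Hunk 1: at line 2 remove [jiz] add [ggvh] -> 14 lines: yyxy yosjz jddoy ggvh gnu fuw vhutg upym dzezd spt wpg gunp wch rzib
Hunk 2: at line 5 remove [vhutg,upym,dzezd] add [ofba] -> 12 lines: yyxy yosjz jddoy ggvh gnu fuw ofba spt wpg gunp wch rzib
Hunk 3: at line 8 remove [wpg] add [bid,prtz] -> 13 lines: yyxy yosjz jddoy ggvh gnu fuw ofba spt bid prtz gunp wch rzib
Hunk 4: at line 2 remove [jddoy,ggvh] add [mnv,joe] -> 13 lines: yyxy yosjz mnv joe gnu fuw ofba spt bid prtz gunp wch rzib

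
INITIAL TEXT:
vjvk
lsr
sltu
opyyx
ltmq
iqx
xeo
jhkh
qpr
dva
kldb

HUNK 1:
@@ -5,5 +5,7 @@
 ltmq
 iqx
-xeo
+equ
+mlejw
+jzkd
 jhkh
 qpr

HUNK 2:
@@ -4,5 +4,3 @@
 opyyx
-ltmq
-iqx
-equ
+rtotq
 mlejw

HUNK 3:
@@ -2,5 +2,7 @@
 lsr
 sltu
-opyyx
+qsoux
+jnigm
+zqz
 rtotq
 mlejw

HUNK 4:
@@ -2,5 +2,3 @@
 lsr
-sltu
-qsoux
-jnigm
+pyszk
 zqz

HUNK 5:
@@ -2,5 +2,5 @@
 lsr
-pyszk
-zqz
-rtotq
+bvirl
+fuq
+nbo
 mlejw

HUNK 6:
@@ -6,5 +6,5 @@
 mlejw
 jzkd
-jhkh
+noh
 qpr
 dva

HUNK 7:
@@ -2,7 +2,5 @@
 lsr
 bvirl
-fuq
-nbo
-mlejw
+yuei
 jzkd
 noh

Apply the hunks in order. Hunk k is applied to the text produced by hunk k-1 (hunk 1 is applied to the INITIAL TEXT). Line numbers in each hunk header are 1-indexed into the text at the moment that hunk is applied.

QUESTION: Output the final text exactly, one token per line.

Hunk 1: at line 5 remove [xeo] add [equ,mlejw,jzkd] -> 13 lines: vjvk lsr sltu opyyx ltmq iqx equ mlejw jzkd jhkh qpr dva kldb
Hunk 2: at line 4 remove [ltmq,iqx,equ] add [rtotq] -> 11 lines: vjvk lsr sltu opyyx rtotq mlejw jzkd jhkh qpr dva kldb
Hunk 3: at line 2 remove [opyyx] add [qsoux,jnigm,zqz] -> 13 lines: vjvk lsr sltu qsoux jnigm zqz rtotq mlejw jzkd jhkh qpr dva kldb
Hunk 4: at line 2 remove [sltu,qsoux,jnigm] add [pyszk] -> 11 lines: vjvk lsr pyszk zqz rtotq mlejw jzkd jhkh qpr dva kldb
Hunk 5: at line 2 remove [pyszk,zqz,rtotq] add [bvirl,fuq,nbo] -> 11 lines: vjvk lsr bvirl fuq nbo mlejw jzkd jhkh qpr dva kldb
Hunk 6: at line 6 remove [jhkh] add [noh] -> 11 lines: vjvk lsr bvirl fuq nbo mlejw jzkd noh qpr dva kldb
Hunk 7: at line 2 remove [fuq,nbo,mlejw] add [yuei] -> 9 lines: vjvk lsr bvirl yuei jzkd noh qpr dva kldb

Answer: vjvk
lsr
bvirl
yuei
jzkd
noh
qpr
dva
kldb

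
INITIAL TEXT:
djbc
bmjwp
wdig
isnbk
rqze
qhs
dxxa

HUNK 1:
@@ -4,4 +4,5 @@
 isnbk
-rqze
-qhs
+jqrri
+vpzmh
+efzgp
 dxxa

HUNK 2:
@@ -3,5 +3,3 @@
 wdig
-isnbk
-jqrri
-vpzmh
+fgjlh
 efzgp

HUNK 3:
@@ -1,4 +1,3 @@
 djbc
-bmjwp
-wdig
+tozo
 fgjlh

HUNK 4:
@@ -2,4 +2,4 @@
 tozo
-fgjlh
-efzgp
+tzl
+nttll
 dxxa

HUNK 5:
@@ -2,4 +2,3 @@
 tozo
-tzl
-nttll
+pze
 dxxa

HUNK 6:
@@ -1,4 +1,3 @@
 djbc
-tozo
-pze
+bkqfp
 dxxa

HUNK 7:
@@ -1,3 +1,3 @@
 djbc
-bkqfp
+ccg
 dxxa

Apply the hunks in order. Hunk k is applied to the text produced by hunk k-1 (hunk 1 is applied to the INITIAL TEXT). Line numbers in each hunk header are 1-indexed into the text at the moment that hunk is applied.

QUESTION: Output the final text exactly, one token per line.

Answer: djbc
ccg
dxxa

Derivation:
Hunk 1: at line 4 remove [rqze,qhs] add [jqrri,vpzmh,efzgp] -> 8 lines: djbc bmjwp wdig isnbk jqrri vpzmh efzgp dxxa
Hunk 2: at line 3 remove [isnbk,jqrri,vpzmh] add [fgjlh] -> 6 lines: djbc bmjwp wdig fgjlh efzgp dxxa
Hunk 3: at line 1 remove [bmjwp,wdig] add [tozo] -> 5 lines: djbc tozo fgjlh efzgp dxxa
Hunk 4: at line 2 remove [fgjlh,efzgp] add [tzl,nttll] -> 5 lines: djbc tozo tzl nttll dxxa
Hunk 5: at line 2 remove [tzl,nttll] add [pze] -> 4 lines: djbc tozo pze dxxa
Hunk 6: at line 1 remove [tozo,pze] add [bkqfp] -> 3 lines: djbc bkqfp dxxa
Hunk 7: at line 1 remove [bkqfp] add [ccg] -> 3 lines: djbc ccg dxxa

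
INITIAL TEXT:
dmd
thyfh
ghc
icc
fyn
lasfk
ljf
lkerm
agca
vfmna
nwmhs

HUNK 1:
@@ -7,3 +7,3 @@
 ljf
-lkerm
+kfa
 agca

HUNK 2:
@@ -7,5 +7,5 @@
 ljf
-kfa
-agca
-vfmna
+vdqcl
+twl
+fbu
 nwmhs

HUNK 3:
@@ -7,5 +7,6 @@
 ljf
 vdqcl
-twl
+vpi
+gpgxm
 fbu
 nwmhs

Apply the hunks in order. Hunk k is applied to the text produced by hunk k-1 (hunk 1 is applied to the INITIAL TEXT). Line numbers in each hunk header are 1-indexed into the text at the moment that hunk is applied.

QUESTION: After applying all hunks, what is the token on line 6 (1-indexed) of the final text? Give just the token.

Answer: lasfk

Derivation:
Hunk 1: at line 7 remove [lkerm] add [kfa] -> 11 lines: dmd thyfh ghc icc fyn lasfk ljf kfa agca vfmna nwmhs
Hunk 2: at line 7 remove [kfa,agca,vfmna] add [vdqcl,twl,fbu] -> 11 lines: dmd thyfh ghc icc fyn lasfk ljf vdqcl twl fbu nwmhs
Hunk 3: at line 7 remove [twl] add [vpi,gpgxm] -> 12 lines: dmd thyfh ghc icc fyn lasfk ljf vdqcl vpi gpgxm fbu nwmhs
Final line 6: lasfk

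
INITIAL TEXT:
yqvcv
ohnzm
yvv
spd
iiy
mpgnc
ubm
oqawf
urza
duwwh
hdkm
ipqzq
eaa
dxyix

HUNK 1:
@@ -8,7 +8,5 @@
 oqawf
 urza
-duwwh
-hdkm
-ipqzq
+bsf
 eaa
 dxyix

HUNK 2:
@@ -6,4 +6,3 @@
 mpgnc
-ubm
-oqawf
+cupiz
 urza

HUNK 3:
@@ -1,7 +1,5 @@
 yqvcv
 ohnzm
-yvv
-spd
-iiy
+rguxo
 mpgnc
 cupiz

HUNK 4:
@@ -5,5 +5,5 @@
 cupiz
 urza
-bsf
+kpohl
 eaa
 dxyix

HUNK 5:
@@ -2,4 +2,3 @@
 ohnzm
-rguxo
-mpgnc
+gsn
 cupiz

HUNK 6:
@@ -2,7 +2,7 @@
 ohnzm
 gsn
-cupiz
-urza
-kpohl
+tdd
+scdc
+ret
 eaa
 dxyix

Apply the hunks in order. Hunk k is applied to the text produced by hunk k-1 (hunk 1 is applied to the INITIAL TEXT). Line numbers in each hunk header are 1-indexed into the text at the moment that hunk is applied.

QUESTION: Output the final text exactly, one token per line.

Hunk 1: at line 8 remove [duwwh,hdkm,ipqzq] add [bsf] -> 12 lines: yqvcv ohnzm yvv spd iiy mpgnc ubm oqawf urza bsf eaa dxyix
Hunk 2: at line 6 remove [ubm,oqawf] add [cupiz] -> 11 lines: yqvcv ohnzm yvv spd iiy mpgnc cupiz urza bsf eaa dxyix
Hunk 3: at line 1 remove [yvv,spd,iiy] add [rguxo] -> 9 lines: yqvcv ohnzm rguxo mpgnc cupiz urza bsf eaa dxyix
Hunk 4: at line 5 remove [bsf] add [kpohl] -> 9 lines: yqvcv ohnzm rguxo mpgnc cupiz urza kpohl eaa dxyix
Hunk 5: at line 2 remove [rguxo,mpgnc] add [gsn] -> 8 lines: yqvcv ohnzm gsn cupiz urza kpohl eaa dxyix
Hunk 6: at line 2 remove [cupiz,urza,kpohl] add [tdd,scdc,ret] -> 8 lines: yqvcv ohnzm gsn tdd scdc ret eaa dxyix

Answer: yqvcv
ohnzm
gsn
tdd
scdc
ret
eaa
dxyix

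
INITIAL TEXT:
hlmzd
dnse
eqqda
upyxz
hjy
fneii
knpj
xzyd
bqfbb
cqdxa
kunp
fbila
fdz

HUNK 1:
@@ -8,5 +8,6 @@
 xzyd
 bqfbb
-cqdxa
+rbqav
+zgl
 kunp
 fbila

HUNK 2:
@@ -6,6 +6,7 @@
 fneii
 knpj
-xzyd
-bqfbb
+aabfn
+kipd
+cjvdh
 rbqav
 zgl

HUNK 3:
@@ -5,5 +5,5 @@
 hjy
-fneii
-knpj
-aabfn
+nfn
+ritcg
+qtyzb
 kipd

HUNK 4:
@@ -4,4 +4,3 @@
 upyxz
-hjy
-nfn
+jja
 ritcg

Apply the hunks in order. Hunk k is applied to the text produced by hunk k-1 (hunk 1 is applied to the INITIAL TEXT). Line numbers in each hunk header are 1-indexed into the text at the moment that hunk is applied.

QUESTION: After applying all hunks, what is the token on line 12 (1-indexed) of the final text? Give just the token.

Answer: kunp

Derivation:
Hunk 1: at line 8 remove [cqdxa] add [rbqav,zgl] -> 14 lines: hlmzd dnse eqqda upyxz hjy fneii knpj xzyd bqfbb rbqav zgl kunp fbila fdz
Hunk 2: at line 6 remove [xzyd,bqfbb] add [aabfn,kipd,cjvdh] -> 15 lines: hlmzd dnse eqqda upyxz hjy fneii knpj aabfn kipd cjvdh rbqav zgl kunp fbila fdz
Hunk 3: at line 5 remove [fneii,knpj,aabfn] add [nfn,ritcg,qtyzb] -> 15 lines: hlmzd dnse eqqda upyxz hjy nfn ritcg qtyzb kipd cjvdh rbqav zgl kunp fbila fdz
Hunk 4: at line 4 remove [hjy,nfn] add [jja] -> 14 lines: hlmzd dnse eqqda upyxz jja ritcg qtyzb kipd cjvdh rbqav zgl kunp fbila fdz
Final line 12: kunp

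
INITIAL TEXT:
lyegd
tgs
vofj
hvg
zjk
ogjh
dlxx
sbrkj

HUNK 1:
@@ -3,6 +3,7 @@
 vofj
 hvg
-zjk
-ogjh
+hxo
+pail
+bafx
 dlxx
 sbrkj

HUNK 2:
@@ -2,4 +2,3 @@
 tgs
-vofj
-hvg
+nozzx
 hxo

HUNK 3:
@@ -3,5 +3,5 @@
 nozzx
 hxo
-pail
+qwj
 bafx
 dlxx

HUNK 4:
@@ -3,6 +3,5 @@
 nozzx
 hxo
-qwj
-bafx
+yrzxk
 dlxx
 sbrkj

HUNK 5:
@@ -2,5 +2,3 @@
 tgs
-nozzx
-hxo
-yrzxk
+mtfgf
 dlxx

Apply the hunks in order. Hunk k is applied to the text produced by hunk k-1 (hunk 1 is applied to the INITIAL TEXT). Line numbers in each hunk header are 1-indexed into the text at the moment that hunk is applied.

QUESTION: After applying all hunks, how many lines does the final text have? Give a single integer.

Hunk 1: at line 3 remove [zjk,ogjh] add [hxo,pail,bafx] -> 9 lines: lyegd tgs vofj hvg hxo pail bafx dlxx sbrkj
Hunk 2: at line 2 remove [vofj,hvg] add [nozzx] -> 8 lines: lyegd tgs nozzx hxo pail bafx dlxx sbrkj
Hunk 3: at line 3 remove [pail] add [qwj] -> 8 lines: lyegd tgs nozzx hxo qwj bafx dlxx sbrkj
Hunk 4: at line 3 remove [qwj,bafx] add [yrzxk] -> 7 lines: lyegd tgs nozzx hxo yrzxk dlxx sbrkj
Hunk 5: at line 2 remove [nozzx,hxo,yrzxk] add [mtfgf] -> 5 lines: lyegd tgs mtfgf dlxx sbrkj
Final line count: 5

Answer: 5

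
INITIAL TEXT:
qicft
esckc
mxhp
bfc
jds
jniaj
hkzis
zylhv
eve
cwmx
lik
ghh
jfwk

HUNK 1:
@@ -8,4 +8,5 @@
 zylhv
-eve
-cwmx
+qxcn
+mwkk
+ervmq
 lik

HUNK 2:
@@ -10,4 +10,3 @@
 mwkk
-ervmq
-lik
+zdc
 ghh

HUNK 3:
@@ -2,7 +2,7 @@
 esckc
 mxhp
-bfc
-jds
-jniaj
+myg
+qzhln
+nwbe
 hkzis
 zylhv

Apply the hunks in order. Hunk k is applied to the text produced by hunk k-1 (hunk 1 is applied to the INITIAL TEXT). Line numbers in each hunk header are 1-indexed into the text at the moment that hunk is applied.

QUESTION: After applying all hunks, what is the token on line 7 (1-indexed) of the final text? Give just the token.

Hunk 1: at line 8 remove [eve,cwmx] add [qxcn,mwkk,ervmq] -> 14 lines: qicft esckc mxhp bfc jds jniaj hkzis zylhv qxcn mwkk ervmq lik ghh jfwk
Hunk 2: at line 10 remove [ervmq,lik] add [zdc] -> 13 lines: qicft esckc mxhp bfc jds jniaj hkzis zylhv qxcn mwkk zdc ghh jfwk
Hunk 3: at line 2 remove [bfc,jds,jniaj] add [myg,qzhln,nwbe] -> 13 lines: qicft esckc mxhp myg qzhln nwbe hkzis zylhv qxcn mwkk zdc ghh jfwk
Final line 7: hkzis

Answer: hkzis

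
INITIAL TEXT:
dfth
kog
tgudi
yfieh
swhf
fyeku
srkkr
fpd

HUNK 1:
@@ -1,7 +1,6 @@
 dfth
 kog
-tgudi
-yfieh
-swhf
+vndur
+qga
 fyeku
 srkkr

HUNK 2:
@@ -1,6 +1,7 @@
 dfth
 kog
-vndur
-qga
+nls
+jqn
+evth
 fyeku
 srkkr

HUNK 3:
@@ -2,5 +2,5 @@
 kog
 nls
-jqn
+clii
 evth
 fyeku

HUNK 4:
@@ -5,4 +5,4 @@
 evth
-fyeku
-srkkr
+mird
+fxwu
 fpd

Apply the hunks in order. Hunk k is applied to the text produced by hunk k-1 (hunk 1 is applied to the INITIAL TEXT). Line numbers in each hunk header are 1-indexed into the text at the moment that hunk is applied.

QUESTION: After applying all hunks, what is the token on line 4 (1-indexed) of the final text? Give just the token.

Hunk 1: at line 1 remove [tgudi,yfieh,swhf] add [vndur,qga] -> 7 lines: dfth kog vndur qga fyeku srkkr fpd
Hunk 2: at line 1 remove [vndur,qga] add [nls,jqn,evth] -> 8 lines: dfth kog nls jqn evth fyeku srkkr fpd
Hunk 3: at line 2 remove [jqn] add [clii] -> 8 lines: dfth kog nls clii evth fyeku srkkr fpd
Hunk 4: at line 5 remove [fyeku,srkkr] add [mird,fxwu] -> 8 lines: dfth kog nls clii evth mird fxwu fpd
Final line 4: clii

Answer: clii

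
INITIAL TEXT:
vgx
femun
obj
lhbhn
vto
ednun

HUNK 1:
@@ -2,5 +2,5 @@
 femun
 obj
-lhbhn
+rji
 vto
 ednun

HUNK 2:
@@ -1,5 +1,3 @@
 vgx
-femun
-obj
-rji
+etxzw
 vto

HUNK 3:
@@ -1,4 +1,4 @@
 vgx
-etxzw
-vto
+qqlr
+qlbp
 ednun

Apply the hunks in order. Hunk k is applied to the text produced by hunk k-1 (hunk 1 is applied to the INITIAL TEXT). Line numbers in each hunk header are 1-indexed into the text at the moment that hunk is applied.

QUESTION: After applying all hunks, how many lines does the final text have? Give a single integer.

Hunk 1: at line 2 remove [lhbhn] add [rji] -> 6 lines: vgx femun obj rji vto ednun
Hunk 2: at line 1 remove [femun,obj,rji] add [etxzw] -> 4 lines: vgx etxzw vto ednun
Hunk 3: at line 1 remove [etxzw,vto] add [qqlr,qlbp] -> 4 lines: vgx qqlr qlbp ednun
Final line count: 4

Answer: 4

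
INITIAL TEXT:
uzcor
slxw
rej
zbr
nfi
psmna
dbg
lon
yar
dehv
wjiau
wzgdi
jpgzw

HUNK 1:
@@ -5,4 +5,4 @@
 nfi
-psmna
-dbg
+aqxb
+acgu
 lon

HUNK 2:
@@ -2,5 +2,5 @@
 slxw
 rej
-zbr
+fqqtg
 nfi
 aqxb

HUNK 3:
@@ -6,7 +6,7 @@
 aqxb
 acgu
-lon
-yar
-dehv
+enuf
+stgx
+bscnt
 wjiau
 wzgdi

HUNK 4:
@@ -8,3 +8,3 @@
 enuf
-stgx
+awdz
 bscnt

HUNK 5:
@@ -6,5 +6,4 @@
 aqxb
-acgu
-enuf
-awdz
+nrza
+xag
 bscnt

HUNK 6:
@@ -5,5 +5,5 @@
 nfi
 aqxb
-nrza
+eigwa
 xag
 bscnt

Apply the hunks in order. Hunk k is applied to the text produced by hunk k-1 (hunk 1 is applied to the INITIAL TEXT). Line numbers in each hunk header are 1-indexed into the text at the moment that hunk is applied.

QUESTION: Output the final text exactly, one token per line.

Hunk 1: at line 5 remove [psmna,dbg] add [aqxb,acgu] -> 13 lines: uzcor slxw rej zbr nfi aqxb acgu lon yar dehv wjiau wzgdi jpgzw
Hunk 2: at line 2 remove [zbr] add [fqqtg] -> 13 lines: uzcor slxw rej fqqtg nfi aqxb acgu lon yar dehv wjiau wzgdi jpgzw
Hunk 3: at line 6 remove [lon,yar,dehv] add [enuf,stgx,bscnt] -> 13 lines: uzcor slxw rej fqqtg nfi aqxb acgu enuf stgx bscnt wjiau wzgdi jpgzw
Hunk 4: at line 8 remove [stgx] add [awdz] -> 13 lines: uzcor slxw rej fqqtg nfi aqxb acgu enuf awdz bscnt wjiau wzgdi jpgzw
Hunk 5: at line 6 remove [acgu,enuf,awdz] add [nrza,xag] -> 12 lines: uzcor slxw rej fqqtg nfi aqxb nrza xag bscnt wjiau wzgdi jpgzw
Hunk 6: at line 5 remove [nrza] add [eigwa] -> 12 lines: uzcor slxw rej fqqtg nfi aqxb eigwa xag bscnt wjiau wzgdi jpgzw

Answer: uzcor
slxw
rej
fqqtg
nfi
aqxb
eigwa
xag
bscnt
wjiau
wzgdi
jpgzw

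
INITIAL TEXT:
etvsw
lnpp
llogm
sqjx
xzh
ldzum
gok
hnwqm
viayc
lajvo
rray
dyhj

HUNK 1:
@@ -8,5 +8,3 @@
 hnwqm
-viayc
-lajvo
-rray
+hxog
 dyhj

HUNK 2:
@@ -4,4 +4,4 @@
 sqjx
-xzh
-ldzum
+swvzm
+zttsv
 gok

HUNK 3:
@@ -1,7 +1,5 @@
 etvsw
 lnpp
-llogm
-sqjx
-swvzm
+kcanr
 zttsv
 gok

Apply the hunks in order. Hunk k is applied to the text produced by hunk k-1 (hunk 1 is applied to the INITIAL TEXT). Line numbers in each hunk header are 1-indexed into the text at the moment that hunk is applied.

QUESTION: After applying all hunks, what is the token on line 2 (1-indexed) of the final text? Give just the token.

Hunk 1: at line 8 remove [viayc,lajvo,rray] add [hxog] -> 10 lines: etvsw lnpp llogm sqjx xzh ldzum gok hnwqm hxog dyhj
Hunk 2: at line 4 remove [xzh,ldzum] add [swvzm,zttsv] -> 10 lines: etvsw lnpp llogm sqjx swvzm zttsv gok hnwqm hxog dyhj
Hunk 3: at line 1 remove [llogm,sqjx,swvzm] add [kcanr] -> 8 lines: etvsw lnpp kcanr zttsv gok hnwqm hxog dyhj
Final line 2: lnpp

Answer: lnpp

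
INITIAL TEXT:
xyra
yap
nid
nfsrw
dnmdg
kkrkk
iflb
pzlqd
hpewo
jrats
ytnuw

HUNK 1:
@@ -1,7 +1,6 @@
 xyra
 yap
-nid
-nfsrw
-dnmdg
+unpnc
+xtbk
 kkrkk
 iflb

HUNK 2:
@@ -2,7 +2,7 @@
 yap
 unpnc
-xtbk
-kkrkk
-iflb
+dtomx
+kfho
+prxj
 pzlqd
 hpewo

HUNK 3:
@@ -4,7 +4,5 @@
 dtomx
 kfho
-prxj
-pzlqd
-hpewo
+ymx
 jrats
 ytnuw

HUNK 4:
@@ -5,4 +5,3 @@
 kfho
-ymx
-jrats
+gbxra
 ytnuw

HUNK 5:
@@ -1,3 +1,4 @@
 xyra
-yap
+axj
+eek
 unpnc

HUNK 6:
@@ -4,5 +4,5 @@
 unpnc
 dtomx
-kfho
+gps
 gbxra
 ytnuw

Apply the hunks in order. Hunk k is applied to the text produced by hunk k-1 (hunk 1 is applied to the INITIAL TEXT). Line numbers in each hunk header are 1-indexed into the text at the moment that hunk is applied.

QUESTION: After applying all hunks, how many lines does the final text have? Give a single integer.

Hunk 1: at line 1 remove [nid,nfsrw,dnmdg] add [unpnc,xtbk] -> 10 lines: xyra yap unpnc xtbk kkrkk iflb pzlqd hpewo jrats ytnuw
Hunk 2: at line 2 remove [xtbk,kkrkk,iflb] add [dtomx,kfho,prxj] -> 10 lines: xyra yap unpnc dtomx kfho prxj pzlqd hpewo jrats ytnuw
Hunk 3: at line 4 remove [prxj,pzlqd,hpewo] add [ymx] -> 8 lines: xyra yap unpnc dtomx kfho ymx jrats ytnuw
Hunk 4: at line 5 remove [ymx,jrats] add [gbxra] -> 7 lines: xyra yap unpnc dtomx kfho gbxra ytnuw
Hunk 5: at line 1 remove [yap] add [axj,eek] -> 8 lines: xyra axj eek unpnc dtomx kfho gbxra ytnuw
Hunk 6: at line 4 remove [kfho] add [gps] -> 8 lines: xyra axj eek unpnc dtomx gps gbxra ytnuw
Final line count: 8

Answer: 8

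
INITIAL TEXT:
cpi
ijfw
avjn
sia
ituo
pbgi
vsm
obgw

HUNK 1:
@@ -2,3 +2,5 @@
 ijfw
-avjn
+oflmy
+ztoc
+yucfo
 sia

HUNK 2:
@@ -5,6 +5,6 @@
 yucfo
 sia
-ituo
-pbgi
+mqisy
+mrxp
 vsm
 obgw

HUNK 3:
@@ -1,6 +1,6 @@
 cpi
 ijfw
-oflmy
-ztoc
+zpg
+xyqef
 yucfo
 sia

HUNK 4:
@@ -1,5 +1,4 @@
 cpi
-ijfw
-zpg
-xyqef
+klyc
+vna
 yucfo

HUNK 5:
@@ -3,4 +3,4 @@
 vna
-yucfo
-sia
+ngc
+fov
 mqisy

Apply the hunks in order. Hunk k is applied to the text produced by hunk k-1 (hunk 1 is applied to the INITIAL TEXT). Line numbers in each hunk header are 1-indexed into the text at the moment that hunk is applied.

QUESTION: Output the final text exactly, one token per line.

Hunk 1: at line 2 remove [avjn] add [oflmy,ztoc,yucfo] -> 10 lines: cpi ijfw oflmy ztoc yucfo sia ituo pbgi vsm obgw
Hunk 2: at line 5 remove [ituo,pbgi] add [mqisy,mrxp] -> 10 lines: cpi ijfw oflmy ztoc yucfo sia mqisy mrxp vsm obgw
Hunk 3: at line 1 remove [oflmy,ztoc] add [zpg,xyqef] -> 10 lines: cpi ijfw zpg xyqef yucfo sia mqisy mrxp vsm obgw
Hunk 4: at line 1 remove [ijfw,zpg,xyqef] add [klyc,vna] -> 9 lines: cpi klyc vna yucfo sia mqisy mrxp vsm obgw
Hunk 5: at line 3 remove [yucfo,sia] add [ngc,fov] -> 9 lines: cpi klyc vna ngc fov mqisy mrxp vsm obgw

Answer: cpi
klyc
vna
ngc
fov
mqisy
mrxp
vsm
obgw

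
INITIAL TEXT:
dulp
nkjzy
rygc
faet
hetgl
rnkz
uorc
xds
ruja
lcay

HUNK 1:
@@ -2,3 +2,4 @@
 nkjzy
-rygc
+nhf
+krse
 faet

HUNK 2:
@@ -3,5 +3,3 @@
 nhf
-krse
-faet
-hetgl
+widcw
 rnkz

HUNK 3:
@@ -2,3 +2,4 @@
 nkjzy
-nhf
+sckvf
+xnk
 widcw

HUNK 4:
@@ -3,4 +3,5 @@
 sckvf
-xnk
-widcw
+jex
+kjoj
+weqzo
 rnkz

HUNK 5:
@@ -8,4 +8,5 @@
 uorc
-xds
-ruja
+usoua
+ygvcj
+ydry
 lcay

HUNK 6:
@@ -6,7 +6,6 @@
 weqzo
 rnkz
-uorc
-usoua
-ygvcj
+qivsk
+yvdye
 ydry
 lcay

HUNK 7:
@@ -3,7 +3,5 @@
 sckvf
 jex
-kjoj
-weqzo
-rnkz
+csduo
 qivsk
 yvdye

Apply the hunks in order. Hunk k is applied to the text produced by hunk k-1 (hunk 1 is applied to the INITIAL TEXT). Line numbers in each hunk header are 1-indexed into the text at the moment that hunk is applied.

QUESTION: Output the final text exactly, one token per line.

Hunk 1: at line 2 remove [rygc] add [nhf,krse] -> 11 lines: dulp nkjzy nhf krse faet hetgl rnkz uorc xds ruja lcay
Hunk 2: at line 3 remove [krse,faet,hetgl] add [widcw] -> 9 lines: dulp nkjzy nhf widcw rnkz uorc xds ruja lcay
Hunk 3: at line 2 remove [nhf] add [sckvf,xnk] -> 10 lines: dulp nkjzy sckvf xnk widcw rnkz uorc xds ruja lcay
Hunk 4: at line 3 remove [xnk,widcw] add [jex,kjoj,weqzo] -> 11 lines: dulp nkjzy sckvf jex kjoj weqzo rnkz uorc xds ruja lcay
Hunk 5: at line 8 remove [xds,ruja] add [usoua,ygvcj,ydry] -> 12 lines: dulp nkjzy sckvf jex kjoj weqzo rnkz uorc usoua ygvcj ydry lcay
Hunk 6: at line 6 remove [uorc,usoua,ygvcj] add [qivsk,yvdye] -> 11 lines: dulp nkjzy sckvf jex kjoj weqzo rnkz qivsk yvdye ydry lcay
Hunk 7: at line 3 remove [kjoj,weqzo,rnkz] add [csduo] -> 9 lines: dulp nkjzy sckvf jex csduo qivsk yvdye ydry lcay

Answer: dulp
nkjzy
sckvf
jex
csduo
qivsk
yvdye
ydry
lcay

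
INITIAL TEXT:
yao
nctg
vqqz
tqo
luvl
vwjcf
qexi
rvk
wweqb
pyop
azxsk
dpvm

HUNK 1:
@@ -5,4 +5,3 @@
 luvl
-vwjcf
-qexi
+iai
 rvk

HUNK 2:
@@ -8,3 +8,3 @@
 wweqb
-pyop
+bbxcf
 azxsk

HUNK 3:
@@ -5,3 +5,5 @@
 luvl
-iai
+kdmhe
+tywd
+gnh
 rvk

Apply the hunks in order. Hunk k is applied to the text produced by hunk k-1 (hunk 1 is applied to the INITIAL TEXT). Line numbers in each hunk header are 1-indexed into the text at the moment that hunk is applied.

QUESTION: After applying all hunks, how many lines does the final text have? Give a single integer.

Hunk 1: at line 5 remove [vwjcf,qexi] add [iai] -> 11 lines: yao nctg vqqz tqo luvl iai rvk wweqb pyop azxsk dpvm
Hunk 2: at line 8 remove [pyop] add [bbxcf] -> 11 lines: yao nctg vqqz tqo luvl iai rvk wweqb bbxcf azxsk dpvm
Hunk 3: at line 5 remove [iai] add [kdmhe,tywd,gnh] -> 13 lines: yao nctg vqqz tqo luvl kdmhe tywd gnh rvk wweqb bbxcf azxsk dpvm
Final line count: 13

Answer: 13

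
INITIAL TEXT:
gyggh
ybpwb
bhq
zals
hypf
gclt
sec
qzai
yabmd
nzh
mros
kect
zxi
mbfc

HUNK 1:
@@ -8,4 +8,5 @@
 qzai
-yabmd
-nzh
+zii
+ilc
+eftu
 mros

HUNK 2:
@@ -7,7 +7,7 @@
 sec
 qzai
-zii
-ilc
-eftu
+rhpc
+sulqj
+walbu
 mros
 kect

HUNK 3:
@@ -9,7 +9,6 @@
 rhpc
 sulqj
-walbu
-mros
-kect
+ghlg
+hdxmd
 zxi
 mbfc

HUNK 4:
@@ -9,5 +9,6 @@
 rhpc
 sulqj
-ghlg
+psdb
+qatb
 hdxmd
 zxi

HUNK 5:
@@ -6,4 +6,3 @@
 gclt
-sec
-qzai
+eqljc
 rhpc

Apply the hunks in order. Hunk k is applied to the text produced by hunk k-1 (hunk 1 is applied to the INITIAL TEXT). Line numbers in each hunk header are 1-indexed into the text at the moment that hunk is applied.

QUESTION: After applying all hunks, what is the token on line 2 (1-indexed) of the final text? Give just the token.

Hunk 1: at line 8 remove [yabmd,nzh] add [zii,ilc,eftu] -> 15 lines: gyggh ybpwb bhq zals hypf gclt sec qzai zii ilc eftu mros kect zxi mbfc
Hunk 2: at line 7 remove [zii,ilc,eftu] add [rhpc,sulqj,walbu] -> 15 lines: gyggh ybpwb bhq zals hypf gclt sec qzai rhpc sulqj walbu mros kect zxi mbfc
Hunk 3: at line 9 remove [walbu,mros,kect] add [ghlg,hdxmd] -> 14 lines: gyggh ybpwb bhq zals hypf gclt sec qzai rhpc sulqj ghlg hdxmd zxi mbfc
Hunk 4: at line 9 remove [ghlg] add [psdb,qatb] -> 15 lines: gyggh ybpwb bhq zals hypf gclt sec qzai rhpc sulqj psdb qatb hdxmd zxi mbfc
Hunk 5: at line 6 remove [sec,qzai] add [eqljc] -> 14 lines: gyggh ybpwb bhq zals hypf gclt eqljc rhpc sulqj psdb qatb hdxmd zxi mbfc
Final line 2: ybpwb

Answer: ybpwb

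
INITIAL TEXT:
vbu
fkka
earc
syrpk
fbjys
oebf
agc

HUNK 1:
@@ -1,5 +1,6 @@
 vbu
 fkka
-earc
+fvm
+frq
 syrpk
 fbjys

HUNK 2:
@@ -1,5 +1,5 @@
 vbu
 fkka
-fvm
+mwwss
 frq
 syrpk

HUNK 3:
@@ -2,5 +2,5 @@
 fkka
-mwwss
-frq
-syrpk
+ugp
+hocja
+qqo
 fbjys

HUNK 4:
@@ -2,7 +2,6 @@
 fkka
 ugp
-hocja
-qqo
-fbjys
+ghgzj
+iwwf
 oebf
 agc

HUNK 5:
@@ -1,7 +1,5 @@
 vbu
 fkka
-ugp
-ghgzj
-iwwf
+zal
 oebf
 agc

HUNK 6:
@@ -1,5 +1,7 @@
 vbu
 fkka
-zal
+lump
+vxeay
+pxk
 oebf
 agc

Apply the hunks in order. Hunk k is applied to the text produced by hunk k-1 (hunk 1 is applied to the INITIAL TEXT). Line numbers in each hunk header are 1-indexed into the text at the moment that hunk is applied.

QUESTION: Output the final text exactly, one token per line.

Answer: vbu
fkka
lump
vxeay
pxk
oebf
agc

Derivation:
Hunk 1: at line 1 remove [earc] add [fvm,frq] -> 8 lines: vbu fkka fvm frq syrpk fbjys oebf agc
Hunk 2: at line 1 remove [fvm] add [mwwss] -> 8 lines: vbu fkka mwwss frq syrpk fbjys oebf agc
Hunk 3: at line 2 remove [mwwss,frq,syrpk] add [ugp,hocja,qqo] -> 8 lines: vbu fkka ugp hocja qqo fbjys oebf agc
Hunk 4: at line 2 remove [hocja,qqo,fbjys] add [ghgzj,iwwf] -> 7 lines: vbu fkka ugp ghgzj iwwf oebf agc
Hunk 5: at line 1 remove [ugp,ghgzj,iwwf] add [zal] -> 5 lines: vbu fkka zal oebf agc
Hunk 6: at line 1 remove [zal] add [lump,vxeay,pxk] -> 7 lines: vbu fkka lump vxeay pxk oebf agc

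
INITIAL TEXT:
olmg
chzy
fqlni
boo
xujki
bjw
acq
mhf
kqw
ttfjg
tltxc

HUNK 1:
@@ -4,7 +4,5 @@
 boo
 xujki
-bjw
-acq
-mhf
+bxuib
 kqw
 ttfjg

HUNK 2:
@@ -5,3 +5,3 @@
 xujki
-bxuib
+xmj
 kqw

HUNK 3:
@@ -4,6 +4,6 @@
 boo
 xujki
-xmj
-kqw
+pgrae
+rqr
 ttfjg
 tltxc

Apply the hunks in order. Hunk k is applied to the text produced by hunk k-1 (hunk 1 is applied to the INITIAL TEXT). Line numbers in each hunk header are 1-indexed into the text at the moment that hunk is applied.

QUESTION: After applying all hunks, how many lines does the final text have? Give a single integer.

Hunk 1: at line 4 remove [bjw,acq,mhf] add [bxuib] -> 9 lines: olmg chzy fqlni boo xujki bxuib kqw ttfjg tltxc
Hunk 2: at line 5 remove [bxuib] add [xmj] -> 9 lines: olmg chzy fqlni boo xujki xmj kqw ttfjg tltxc
Hunk 3: at line 4 remove [xmj,kqw] add [pgrae,rqr] -> 9 lines: olmg chzy fqlni boo xujki pgrae rqr ttfjg tltxc
Final line count: 9

Answer: 9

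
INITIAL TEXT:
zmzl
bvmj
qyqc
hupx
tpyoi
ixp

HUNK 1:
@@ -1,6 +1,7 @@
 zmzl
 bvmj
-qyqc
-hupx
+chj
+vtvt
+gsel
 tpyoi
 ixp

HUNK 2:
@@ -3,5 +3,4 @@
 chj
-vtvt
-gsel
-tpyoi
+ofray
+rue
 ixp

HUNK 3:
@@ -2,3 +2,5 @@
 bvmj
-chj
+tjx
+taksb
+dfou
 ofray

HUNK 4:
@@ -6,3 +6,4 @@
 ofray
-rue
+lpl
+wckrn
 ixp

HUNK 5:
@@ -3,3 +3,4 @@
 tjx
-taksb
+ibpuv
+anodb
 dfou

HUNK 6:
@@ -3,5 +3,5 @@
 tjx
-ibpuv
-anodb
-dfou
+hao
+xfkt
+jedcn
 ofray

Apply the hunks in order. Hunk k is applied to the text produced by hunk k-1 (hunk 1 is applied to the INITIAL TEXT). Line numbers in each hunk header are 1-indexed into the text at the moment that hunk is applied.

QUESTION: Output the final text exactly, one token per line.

Hunk 1: at line 1 remove [qyqc,hupx] add [chj,vtvt,gsel] -> 7 lines: zmzl bvmj chj vtvt gsel tpyoi ixp
Hunk 2: at line 3 remove [vtvt,gsel,tpyoi] add [ofray,rue] -> 6 lines: zmzl bvmj chj ofray rue ixp
Hunk 3: at line 2 remove [chj] add [tjx,taksb,dfou] -> 8 lines: zmzl bvmj tjx taksb dfou ofray rue ixp
Hunk 4: at line 6 remove [rue] add [lpl,wckrn] -> 9 lines: zmzl bvmj tjx taksb dfou ofray lpl wckrn ixp
Hunk 5: at line 3 remove [taksb] add [ibpuv,anodb] -> 10 lines: zmzl bvmj tjx ibpuv anodb dfou ofray lpl wckrn ixp
Hunk 6: at line 3 remove [ibpuv,anodb,dfou] add [hao,xfkt,jedcn] -> 10 lines: zmzl bvmj tjx hao xfkt jedcn ofray lpl wckrn ixp

Answer: zmzl
bvmj
tjx
hao
xfkt
jedcn
ofray
lpl
wckrn
ixp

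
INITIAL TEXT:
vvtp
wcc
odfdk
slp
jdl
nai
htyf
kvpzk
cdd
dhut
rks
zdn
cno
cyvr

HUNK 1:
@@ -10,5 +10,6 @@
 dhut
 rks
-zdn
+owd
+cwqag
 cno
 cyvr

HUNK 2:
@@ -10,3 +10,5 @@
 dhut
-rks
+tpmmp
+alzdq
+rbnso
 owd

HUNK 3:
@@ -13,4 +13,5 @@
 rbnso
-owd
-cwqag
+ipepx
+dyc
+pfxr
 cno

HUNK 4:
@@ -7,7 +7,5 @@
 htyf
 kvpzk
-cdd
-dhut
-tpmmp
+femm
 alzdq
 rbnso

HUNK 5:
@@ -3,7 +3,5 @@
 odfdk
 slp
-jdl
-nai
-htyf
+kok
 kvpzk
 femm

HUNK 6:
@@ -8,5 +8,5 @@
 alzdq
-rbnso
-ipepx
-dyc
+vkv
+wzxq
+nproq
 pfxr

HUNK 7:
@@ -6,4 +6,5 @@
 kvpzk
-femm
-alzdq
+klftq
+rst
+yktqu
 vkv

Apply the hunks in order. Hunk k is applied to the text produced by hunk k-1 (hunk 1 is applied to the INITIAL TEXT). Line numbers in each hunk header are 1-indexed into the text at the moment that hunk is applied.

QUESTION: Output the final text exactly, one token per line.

Answer: vvtp
wcc
odfdk
slp
kok
kvpzk
klftq
rst
yktqu
vkv
wzxq
nproq
pfxr
cno
cyvr

Derivation:
Hunk 1: at line 10 remove [zdn] add [owd,cwqag] -> 15 lines: vvtp wcc odfdk slp jdl nai htyf kvpzk cdd dhut rks owd cwqag cno cyvr
Hunk 2: at line 10 remove [rks] add [tpmmp,alzdq,rbnso] -> 17 lines: vvtp wcc odfdk slp jdl nai htyf kvpzk cdd dhut tpmmp alzdq rbnso owd cwqag cno cyvr
Hunk 3: at line 13 remove [owd,cwqag] add [ipepx,dyc,pfxr] -> 18 lines: vvtp wcc odfdk slp jdl nai htyf kvpzk cdd dhut tpmmp alzdq rbnso ipepx dyc pfxr cno cyvr
Hunk 4: at line 7 remove [cdd,dhut,tpmmp] add [femm] -> 16 lines: vvtp wcc odfdk slp jdl nai htyf kvpzk femm alzdq rbnso ipepx dyc pfxr cno cyvr
Hunk 5: at line 3 remove [jdl,nai,htyf] add [kok] -> 14 lines: vvtp wcc odfdk slp kok kvpzk femm alzdq rbnso ipepx dyc pfxr cno cyvr
Hunk 6: at line 8 remove [rbnso,ipepx,dyc] add [vkv,wzxq,nproq] -> 14 lines: vvtp wcc odfdk slp kok kvpzk femm alzdq vkv wzxq nproq pfxr cno cyvr
Hunk 7: at line 6 remove [femm,alzdq] add [klftq,rst,yktqu] -> 15 lines: vvtp wcc odfdk slp kok kvpzk klftq rst yktqu vkv wzxq nproq pfxr cno cyvr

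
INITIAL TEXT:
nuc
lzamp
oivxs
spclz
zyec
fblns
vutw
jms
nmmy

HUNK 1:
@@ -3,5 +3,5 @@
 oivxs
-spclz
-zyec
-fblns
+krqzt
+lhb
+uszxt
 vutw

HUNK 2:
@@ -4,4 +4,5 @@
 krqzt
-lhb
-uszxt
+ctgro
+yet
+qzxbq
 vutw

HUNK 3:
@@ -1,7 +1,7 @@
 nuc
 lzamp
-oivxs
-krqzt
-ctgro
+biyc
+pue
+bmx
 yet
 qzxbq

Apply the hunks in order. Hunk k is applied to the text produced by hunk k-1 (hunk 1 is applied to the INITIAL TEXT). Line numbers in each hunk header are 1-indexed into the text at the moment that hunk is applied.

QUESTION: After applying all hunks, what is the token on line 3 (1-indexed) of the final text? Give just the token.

Hunk 1: at line 3 remove [spclz,zyec,fblns] add [krqzt,lhb,uszxt] -> 9 lines: nuc lzamp oivxs krqzt lhb uszxt vutw jms nmmy
Hunk 2: at line 4 remove [lhb,uszxt] add [ctgro,yet,qzxbq] -> 10 lines: nuc lzamp oivxs krqzt ctgro yet qzxbq vutw jms nmmy
Hunk 3: at line 1 remove [oivxs,krqzt,ctgro] add [biyc,pue,bmx] -> 10 lines: nuc lzamp biyc pue bmx yet qzxbq vutw jms nmmy
Final line 3: biyc

Answer: biyc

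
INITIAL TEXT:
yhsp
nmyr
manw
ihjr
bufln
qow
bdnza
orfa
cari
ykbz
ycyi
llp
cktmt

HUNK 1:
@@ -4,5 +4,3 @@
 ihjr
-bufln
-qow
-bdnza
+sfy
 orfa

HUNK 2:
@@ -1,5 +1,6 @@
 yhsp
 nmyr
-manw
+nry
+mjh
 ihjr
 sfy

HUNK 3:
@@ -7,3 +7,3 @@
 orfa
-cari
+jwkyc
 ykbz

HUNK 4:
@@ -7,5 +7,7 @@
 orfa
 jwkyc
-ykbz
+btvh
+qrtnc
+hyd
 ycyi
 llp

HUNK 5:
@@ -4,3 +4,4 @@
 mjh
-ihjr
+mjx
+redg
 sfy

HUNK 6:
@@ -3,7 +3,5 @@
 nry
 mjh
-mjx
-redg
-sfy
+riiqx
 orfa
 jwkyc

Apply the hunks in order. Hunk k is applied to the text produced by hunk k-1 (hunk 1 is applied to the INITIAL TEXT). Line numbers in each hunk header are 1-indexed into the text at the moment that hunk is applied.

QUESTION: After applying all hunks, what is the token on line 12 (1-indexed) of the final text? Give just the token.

Hunk 1: at line 4 remove [bufln,qow,bdnza] add [sfy] -> 11 lines: yhsp nmyr manw ihjr sfy orfa cari ykbz ycyi llp cktmt
Hunk 2: at line 1 remove [manw] add [nry,mjh] -> 12 lines: yhsp nmyr nry mjh ihjr sfy orfa cari ykbz ycyi llp cktmt
Hunk 3: at line 7 remove [cari] add [jwkyc] -> 12 lines: yhsp nmyr nry mjh ihjr sfy orfa jwkyc ykbz ycyi llp cktmt
Hunk 4: at line 7 remove [ykbz] add [btvh,qrtnc,hyd] -> 14 lines: yhsp nmyr nry mjh ihjr sfy orfa jwkyc btvh qrtnc hyd ycyi llp cktmt
Hunk 5: at line 4 remove [ihjr] add [mjx,redg] -> 15 lines: yhsp nmyr nry mjh mjx redg sfy orfa jwkyc btvh qrtnc hyd ycyi llp cktmt
Hunk 6: at line 3 remove [mjx,redg,sfy] add [riiqx] -> 13 lines: yhsp nmyr nry mjh riiqx orfa jwkyc btvh qrtnc hyd ycyi llp cktmt
Final line 12: llp

Answer: llp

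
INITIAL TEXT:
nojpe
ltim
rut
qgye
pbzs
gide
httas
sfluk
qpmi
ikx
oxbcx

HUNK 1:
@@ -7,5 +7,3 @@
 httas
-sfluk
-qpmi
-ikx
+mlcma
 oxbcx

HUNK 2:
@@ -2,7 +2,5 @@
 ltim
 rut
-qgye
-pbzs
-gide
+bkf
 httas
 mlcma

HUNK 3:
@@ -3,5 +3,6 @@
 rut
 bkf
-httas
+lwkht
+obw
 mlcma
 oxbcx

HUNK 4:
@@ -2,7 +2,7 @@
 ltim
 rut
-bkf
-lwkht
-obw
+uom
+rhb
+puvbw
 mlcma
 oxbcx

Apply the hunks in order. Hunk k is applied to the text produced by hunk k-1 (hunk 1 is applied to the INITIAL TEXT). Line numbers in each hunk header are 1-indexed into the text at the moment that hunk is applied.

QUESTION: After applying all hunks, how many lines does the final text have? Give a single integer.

Answer: 8

Derivation:
Hunk 1: at line 7 remove [sfluk,qpmi,ikx] add [mlcma] -> 9 lines: nojpe ltim rut qgye pbzs gide httas mlcma oxbcx
Hunk 2: at line 2 remove [qgye,pbzs,gide] add [bkf] -> 7 lines: nojpe ltim rut bkf httas mlcma oxbcx
Hunk 3: at line 3 remove [httas] add [lwkht,obw] -> 8 lines: nojpe ltim rut bkf lwkht obw mlcma oxbcx
Hunk 4: at line 2 remove [bkf,lwkht,obw] add [uom,rhb,puvbw] -> 8 lines: nojpe ltim rut uom rhb puvbw mlcma oxbcx
Final line count: 8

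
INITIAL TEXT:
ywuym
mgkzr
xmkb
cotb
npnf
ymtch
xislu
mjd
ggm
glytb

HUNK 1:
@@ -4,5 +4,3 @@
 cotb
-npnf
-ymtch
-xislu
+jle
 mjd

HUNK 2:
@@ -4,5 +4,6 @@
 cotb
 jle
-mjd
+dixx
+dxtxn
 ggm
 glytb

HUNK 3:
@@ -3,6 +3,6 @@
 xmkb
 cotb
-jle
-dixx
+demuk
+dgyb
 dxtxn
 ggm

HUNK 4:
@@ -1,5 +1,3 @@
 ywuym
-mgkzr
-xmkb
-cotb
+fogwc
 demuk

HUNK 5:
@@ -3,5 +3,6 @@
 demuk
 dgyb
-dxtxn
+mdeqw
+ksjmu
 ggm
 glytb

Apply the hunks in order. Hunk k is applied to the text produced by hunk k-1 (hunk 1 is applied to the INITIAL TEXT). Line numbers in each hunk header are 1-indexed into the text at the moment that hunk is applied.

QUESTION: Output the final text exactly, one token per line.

Hunk 1: at line 4 remove [npnf,ymtch,xislu] add [jle] -> 8 lines: ywuym mgkzr xmkb cotb jle mjd ggm glytb
Hunk 2: at line 4 remove [mjd] add [dixx,dxtxn] -> 9 lines: ywuym mgkzr xmkb cotb jle dixx dxtxn ggm glytb
Hunk 3: at line 3 remove [jle,dixx] add [demuk,dgyb] -> 9 lines: ywuym mgkzr xmkb cotb demuk dgyb dxtxn ggm glytb
Hunk 4: at line 1 remove [mgkzr,xmkb,cotb] add [fogwc] -> 7 lines: ywuym fogwc demuk dgyb dxtxn ggm glytb
Hunk 5: at line 3 remove [dxtxn] add [mdeqw,ksjmu] -> 8 lines: ywuym fogwc demuk dgyb mdeqw ksjmu ggm glytb

Answer: ywuym
fogwc
demuk
dgyb
mdeqw
ksjmu
ggm
glytb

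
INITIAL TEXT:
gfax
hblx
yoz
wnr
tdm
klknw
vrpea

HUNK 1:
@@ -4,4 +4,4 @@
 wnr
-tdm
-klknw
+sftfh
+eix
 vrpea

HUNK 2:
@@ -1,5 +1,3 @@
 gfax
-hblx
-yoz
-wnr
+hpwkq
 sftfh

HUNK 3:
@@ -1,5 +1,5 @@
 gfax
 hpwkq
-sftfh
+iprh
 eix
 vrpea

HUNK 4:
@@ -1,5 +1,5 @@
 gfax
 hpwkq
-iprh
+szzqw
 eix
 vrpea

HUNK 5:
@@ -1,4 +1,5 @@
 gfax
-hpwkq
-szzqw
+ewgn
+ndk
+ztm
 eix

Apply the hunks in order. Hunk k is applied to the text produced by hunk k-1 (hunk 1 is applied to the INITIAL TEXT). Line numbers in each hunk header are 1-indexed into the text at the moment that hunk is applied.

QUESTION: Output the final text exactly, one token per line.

Answer: gfax
ewgn
ndk
ztm
eix
vrpea

Derivation:
Hunk 1: at line 4 remove [tdm,klknw] add [sftfh,eix] -> 7 lines: gfax hblx yoz wnr sftfh eix vrpea
Hunk 2: at line 1 remove [hblx,yoz,wnr] add [hpwkq] -> 5 lines: gfax hpwkq sftfh eix vrpea
Hunk 3: at line 1 remove [sftfh] add [iprh] -> 5 lines: gfax hpwkq iprh eix vrpea
Hunk 4: at line 1 remove [iprh] add [szzqw] -> 5 lines: gfax hpwkq szzqw eix vrpea
Hunk 5: at line 1 remove [hpwkq,szzqw] add [ewgn,ndk,ztm] -> 6 lines: gfax ewgn ndk ztm eix vrpea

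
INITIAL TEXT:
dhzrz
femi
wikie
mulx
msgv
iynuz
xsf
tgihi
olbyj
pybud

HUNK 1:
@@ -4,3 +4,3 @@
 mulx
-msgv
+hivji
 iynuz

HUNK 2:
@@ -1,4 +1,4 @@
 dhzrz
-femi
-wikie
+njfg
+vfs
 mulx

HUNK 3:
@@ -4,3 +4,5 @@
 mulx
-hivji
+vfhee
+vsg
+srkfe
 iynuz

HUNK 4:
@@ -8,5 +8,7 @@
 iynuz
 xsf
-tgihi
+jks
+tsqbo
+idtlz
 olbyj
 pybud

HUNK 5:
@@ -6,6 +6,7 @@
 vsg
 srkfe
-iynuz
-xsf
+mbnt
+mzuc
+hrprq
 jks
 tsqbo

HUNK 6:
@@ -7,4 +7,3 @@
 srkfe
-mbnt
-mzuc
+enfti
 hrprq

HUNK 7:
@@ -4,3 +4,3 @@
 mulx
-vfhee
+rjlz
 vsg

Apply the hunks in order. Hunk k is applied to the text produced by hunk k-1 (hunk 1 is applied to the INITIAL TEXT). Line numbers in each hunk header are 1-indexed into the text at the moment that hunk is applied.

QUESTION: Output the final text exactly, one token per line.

Hunk 1: at line 4 remove [msgv] add [hivji] -> 10 lines: dhzrz femi wikie mulx hivji iynuz xsf tgihi olbyj pybud
Hunk 2: at line 1 remove [femi,wikie] add [njfg,vfs] -> 10 lines: dhzrz njfg vfs mulx hivji iynuz xsf tgihi olbyj pybud
Hunk 3: at line 4 remove [hivji] add [vfhee,vsg,srkfe] -> 12 lines: dhzrz njfg vfs mulx vfhee vsg srkfe iynuz xsf tgihi olbyj pybud
Hunk 4: at line 8 remove [tgihi] add [jks,tsqbo,idtlz] -> 14 lines: dhzrz njfg vfs mulx vfhee vsg srkfe iynuz xsf jks tsqbo idtlz olbyj pybud
Hunk 5: at line 6 remove [iynuz,xsf] add [mbnt,mzuc,hrprq] -> 15 lines: dhzrz njfg vfs mulx vfhee vsg srkfe mbnt mzuc hrprq jks tsqbo idtlz olbyj pybud
Hunk 6: at line 7 remove [mbnt,mzuc] add [enfti] -> 14 lines: dhzrz njfg vfs mulx vfhee vsg srkfe enfti hrprq jks tsqbo idtlz olbyj pybud
Hunk 7: at line 4 remove [vfhee] add [rjlz] -> 14 lines: dhzrz njfg vfs mulx rjlz vsg srkfe enfti hrprq jks tsqbo idtlz olbyj pybud

Answer: dhzrz
njfg
vfs
mulx
rjlz
vsg
srkfe
enfti
hrprq
jks
tsqbo
idtlz
olbyj
pybud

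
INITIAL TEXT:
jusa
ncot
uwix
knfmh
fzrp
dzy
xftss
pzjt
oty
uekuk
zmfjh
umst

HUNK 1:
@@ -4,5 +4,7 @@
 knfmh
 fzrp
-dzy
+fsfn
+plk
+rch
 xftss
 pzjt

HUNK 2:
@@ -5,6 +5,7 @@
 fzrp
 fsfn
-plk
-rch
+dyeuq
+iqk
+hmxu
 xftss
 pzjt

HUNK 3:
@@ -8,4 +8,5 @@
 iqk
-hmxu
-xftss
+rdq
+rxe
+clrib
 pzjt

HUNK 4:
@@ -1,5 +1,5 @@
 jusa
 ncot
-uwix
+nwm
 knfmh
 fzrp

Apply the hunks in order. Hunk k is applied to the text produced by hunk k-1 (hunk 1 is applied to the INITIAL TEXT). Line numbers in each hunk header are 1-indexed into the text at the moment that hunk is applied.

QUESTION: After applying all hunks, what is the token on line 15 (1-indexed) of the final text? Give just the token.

Hunk 1: at line 4 remove [dzy] add [fsfn,plk,rch] -> 14 lines: jusa ncot uwix knfmh fzrp fsfn plk rch xftss pzjt oty uekuk zmfjh umst
Hunk 2: at line 5 remove [plk,rch] add [dyeuq,iqk,hmxu] -> 15 lines: jusa ncot uwix knfmh fzrp fsfn dyeuq iqk hmxu xftss pzjt oty uekuk zmfjh umst
Hunk 3: at line 8 remove [hmxu,xftss] add [rdq,rxe,clrib] -> 16 lines: jusa ncot uwix knfmh fzrp fsfn dyeuq iqk rdq rxe clrib pzjt oty uekuk zmfjh umst
Hunk 4: at line 1 remove [uwix] add [nwm] -> 16 lines: jusa ncot nwm knfmh fzrp fsfn dyeuq iqk rdq rxe clrib pzjt oty uekuk zmfjh umst
Final line 15: zmfjh

Answer: zmfjh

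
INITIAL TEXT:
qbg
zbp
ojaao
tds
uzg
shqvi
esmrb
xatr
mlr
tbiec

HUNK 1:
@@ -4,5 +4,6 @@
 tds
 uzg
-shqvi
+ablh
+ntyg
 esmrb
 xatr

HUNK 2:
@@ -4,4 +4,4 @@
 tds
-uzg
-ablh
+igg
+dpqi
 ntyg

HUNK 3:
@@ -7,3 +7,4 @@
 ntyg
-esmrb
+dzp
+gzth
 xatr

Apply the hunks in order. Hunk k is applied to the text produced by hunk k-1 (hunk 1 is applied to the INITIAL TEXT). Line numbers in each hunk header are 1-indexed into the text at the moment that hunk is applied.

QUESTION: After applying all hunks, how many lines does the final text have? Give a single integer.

Answer: 12

Derivation:
Hunk 1: at line 4 remove [shqvi] add [ablh,ntyg] -> 11 lines: qbg zbp ojaao tds uzg ablh ntyg esmrb xatr mlr tbiec
Hunk 2: at line 4 remove [uzg,ablh] add [igg,dpqi] -> 11 lines: qbg zbp ojaao tds igg dpqi ntyg esmrb xatr mlr tbiec
Hunk 3: at line 7 remove [esmrb] add [dzp,gzth] -> 12 lines: qbg zbp ojaao tds igg dpqi ntyg dzp gzth xatr mlr tbiec
Final line count: 12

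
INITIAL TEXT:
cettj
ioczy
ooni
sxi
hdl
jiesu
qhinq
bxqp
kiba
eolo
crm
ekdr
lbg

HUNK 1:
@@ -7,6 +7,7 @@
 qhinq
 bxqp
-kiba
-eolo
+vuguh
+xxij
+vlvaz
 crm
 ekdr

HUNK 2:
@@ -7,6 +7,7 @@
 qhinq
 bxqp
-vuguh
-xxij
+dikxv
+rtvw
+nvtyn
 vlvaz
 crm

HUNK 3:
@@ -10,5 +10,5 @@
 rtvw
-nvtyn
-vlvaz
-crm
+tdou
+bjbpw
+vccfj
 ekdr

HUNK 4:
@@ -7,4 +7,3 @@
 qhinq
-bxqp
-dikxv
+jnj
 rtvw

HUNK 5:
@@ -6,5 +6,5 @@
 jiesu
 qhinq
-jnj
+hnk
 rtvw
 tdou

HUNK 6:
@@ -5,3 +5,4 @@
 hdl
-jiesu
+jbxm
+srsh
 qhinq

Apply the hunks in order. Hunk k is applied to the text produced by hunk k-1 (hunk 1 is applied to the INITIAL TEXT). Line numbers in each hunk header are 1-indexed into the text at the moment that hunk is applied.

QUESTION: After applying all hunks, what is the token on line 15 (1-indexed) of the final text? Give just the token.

Answer: lbg

Derivation:
Hunk 1: at line 7 remove [kiba,eolo] add [vuguh,xxij,vlvaz] -> 14 lines: cettj ioczy ooni sxi hdl jiesu qhinq bxqp vuguh xxij vlvaz crm ekdr lbg
Hunk 2: at line 7 remove [vuguh,xxij] add [dikxv,rtvw,nvtyn] -> 15 lines: cettj ioczy ooni sxi hdl jiesu qhinq bxqp dikxv rtvw nvtyn vlvaz crm ekdr lbg
Hunk 3: at line 10 remove [nvtyn,vlvaz,crm] add [tdou,bjbpw,vccfj] -> 15 lines: cettj ioczy ooni sxi hdl jiesu qhinq bxqp dikxv rtvw tdou bjbpw vccfj ekdr lbg
Hunk 4: at line 7 remove [bxqp,dikxv] add [jnj] -> 14 lines: cettj ioczy ooni sxi hdl jiesu qhinq jnj rtvw tdou bjbpw vccfj ekdr lbg
Hunk 5: at line 6 remove [jnj] add [hnk] -> 14 lines: cettj ioczy ooni sxi hdl jiesu qhinq hnk rtvw tdou bjbpw vccfj ekdr lbg
Hunk 6: at line 5 remove [jiesu] add [jbxm,srsh] -> 15 lines: cettj ioczy ooni sxi hdl jbxm srsh qhinq hnk rtvw tdou bjbpw vccfj ekdr lbg
Final line 15: lbg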